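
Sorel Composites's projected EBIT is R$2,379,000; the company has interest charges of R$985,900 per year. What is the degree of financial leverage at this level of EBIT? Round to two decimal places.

1.71

Interest = R$985,900.00.
DFL = EBIT ÷ (EBIT − I) = R$2,379,000 ÷ (R$2,379,000 − R$985,900.00) = R$2,379,000 ÷ R$1,393,100.00 = 1.7077.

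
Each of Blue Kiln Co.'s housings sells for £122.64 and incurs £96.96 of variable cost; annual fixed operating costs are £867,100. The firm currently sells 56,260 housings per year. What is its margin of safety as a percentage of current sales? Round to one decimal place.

40.0%

Each unit contributes £122.64 − £96.96 = £25.68. Break-even units = £867,100 ÷ £25.68 = 33,765.58; break-even revenue = 33,765.58 × £122.64 = £4,141,010.28.
Current sales = 56,260 × £122.64 = £6,899,726.40.
Margin of safety = (£6,899,726.40 − £4,141,010.28) ÷ £6,899,726.40 = 40.0%.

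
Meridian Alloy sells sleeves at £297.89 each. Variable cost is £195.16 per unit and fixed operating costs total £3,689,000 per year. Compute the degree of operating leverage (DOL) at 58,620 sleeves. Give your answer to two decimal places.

2.58

Contribution at this volume is 58,620 × £102.73 = £6,022,032.60.
EBIT = £6,022,032.60 − £3,689,000 = £2,333,032.60.
DOL = contribution ÷ EBIT = £6,022,032.60 ÷ £2,333,032.60 = 2.5812.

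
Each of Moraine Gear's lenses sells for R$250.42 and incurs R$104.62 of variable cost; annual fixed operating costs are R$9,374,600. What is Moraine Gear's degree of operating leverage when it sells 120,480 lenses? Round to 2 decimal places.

Contribution at this volume is 120,480 × R$145.80 = R$17,565,984.00.
Operating income = contribution − fixed costs = R$17,565,984.00 − R$9,374,600 = R$8,191,384.00.
DOL = contribution ÷ EBIT = R$17,565,984.00 ÷ R$8,191,384.00 = 2.1444.

2.14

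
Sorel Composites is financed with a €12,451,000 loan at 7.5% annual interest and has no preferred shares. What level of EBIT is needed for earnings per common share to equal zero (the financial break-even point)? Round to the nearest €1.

€933,825

Annual interest = 7.5% × €12,451,000 = €933,825.00.
With no preferred dividends, EPS = 0 when EBIT exactly covers interest, so the financial break-even EBIT is €933,825.00.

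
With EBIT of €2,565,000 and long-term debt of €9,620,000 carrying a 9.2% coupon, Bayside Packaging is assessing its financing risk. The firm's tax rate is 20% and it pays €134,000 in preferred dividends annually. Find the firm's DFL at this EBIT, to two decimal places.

1.70

Interest = €885,040.00.
Preferred dividends grossed up pre-tax: €134,000 / (1 − 0.20) = €167,500.00.
DFL = EBIT ÷ [EBIT − I − D_p/(1−t)] = €2,565,000 ÷ [€2,565,000 − €885,040.00 − €167,500.00] = €2,565,000 ÷ €1,512,460.00 = 1.6959.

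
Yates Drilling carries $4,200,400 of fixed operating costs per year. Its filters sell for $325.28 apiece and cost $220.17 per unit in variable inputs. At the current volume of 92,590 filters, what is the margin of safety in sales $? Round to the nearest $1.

Each unit contributes $325.28 − $220.17 = $105.11. Break-even units = $4,200,400 ÷ $105.11 = 39,961.94; break-even revenue = 39,961.94 × $325.28 = $12,998,821.35.
Current sales = 92,590 × $325.28 = $30,117,675.20.
Margin of safety = $30,117,675.20 − $12,998,821.35 = $17,118,854.

$17,118,854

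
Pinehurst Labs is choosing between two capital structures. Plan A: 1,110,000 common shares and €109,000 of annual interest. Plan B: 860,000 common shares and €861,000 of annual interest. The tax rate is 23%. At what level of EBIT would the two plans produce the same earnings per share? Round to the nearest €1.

€3,447,880

At indifference, (EBIT − 109,000)(1 − t)/1,110,000 = (EBIT − 861,000)(1 − t)/860,000.
The (1 − t) factor cancels: (EBIT − 109,000) × 860,000 = (EBIT − 861,000) × 1,110,000.
Solving, EBIT = (861,000·1,110,000 − 109,000·860,000) / (1,110,000 − 860,000) = 861,970,000,000 / 250,000 = 3,447,880.00.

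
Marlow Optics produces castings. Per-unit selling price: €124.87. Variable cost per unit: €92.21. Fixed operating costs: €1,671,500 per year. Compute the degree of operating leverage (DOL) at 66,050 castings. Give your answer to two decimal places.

4.44

At 66,050 units, contribution = 66,050 × €32.66 = €2,157,193.00.
EBIT = €2,157,193.00 − €1,671,500 = €485,693.00.
Degree of operating leverage = €2,157,193.00 / €485,693.00 = 4.4415.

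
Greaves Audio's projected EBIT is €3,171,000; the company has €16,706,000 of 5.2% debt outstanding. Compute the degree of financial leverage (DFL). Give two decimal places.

1.38

Annual interest charges come to €868,712.00.
DFL = EBIT ÷ (EBIT − I) = €3,171,000 ÷ (€3,171,000 − €868,712.00) = €3,171,000 ÷ €2,302,288.00 = 1.3773.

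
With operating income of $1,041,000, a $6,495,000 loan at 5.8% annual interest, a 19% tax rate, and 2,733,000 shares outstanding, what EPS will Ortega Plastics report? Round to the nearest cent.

$0.20

Pre-tax income = $1,041,000 − $376,710.00 = $664,290.00.
Net income = $664,290.00 × (1 − 0.19) = $538,074.90.
Per share: $538,074.90 / 2,733,000 shares = $0.20.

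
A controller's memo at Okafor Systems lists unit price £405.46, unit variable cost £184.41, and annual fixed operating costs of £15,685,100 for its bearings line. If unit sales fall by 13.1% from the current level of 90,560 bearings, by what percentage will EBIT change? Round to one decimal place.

-60.5%

At 90,560 units, contribution = 90,560 × £221.05 = £20,018,288.00.
Operating income = contribution − fixed costs = £20,018,288.00 − £15,685,100 = £4,333,188.00.
Degree of operating leverage = £20,018,288.00 / £4,333,188.00 = 4.6198.
%ΔEBIT = DOL × %ΔSales = 4.6198 × -13.1% = -60.5%.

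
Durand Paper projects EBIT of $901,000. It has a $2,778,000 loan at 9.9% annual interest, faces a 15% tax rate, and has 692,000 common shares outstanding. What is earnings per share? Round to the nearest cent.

$0.77

Pre-tax income = $901,000 − $275,022.00 = $625,978.00.
Net income = $625,978.00 × (1 − 0.15) = $532,081.30.
EPS = $532,081.30 ÷ 692,000 = $0.77.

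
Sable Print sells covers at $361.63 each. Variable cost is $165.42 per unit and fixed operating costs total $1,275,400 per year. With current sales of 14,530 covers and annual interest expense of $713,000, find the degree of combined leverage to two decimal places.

At 14,530 units, contribution = 14,530 × $196.21 = $2,850,931.30.
Operating income = contribution − fixed costs = $2,850,931.30 − $1,275,400 = $1,575,531.30. Interest = $713,000.00, so EBIT − I = $862,531.30.
Degree of total leverage = total CM / (EBIT − interest) = $2,850,931.30 / $862,531.30 = 3.3053.

3.31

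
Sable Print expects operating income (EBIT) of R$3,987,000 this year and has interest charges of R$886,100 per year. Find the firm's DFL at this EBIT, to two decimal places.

Annual interest charges come to R$886,100.00.
Degree of financial leverage = EBIT / (EBIT − interest) = R$3,987,000 / R$3,100,900.00 = 1.2858.

1.29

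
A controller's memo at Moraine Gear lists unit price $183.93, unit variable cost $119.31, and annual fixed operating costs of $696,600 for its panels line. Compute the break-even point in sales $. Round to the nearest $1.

CM per unit = $183.93 − $119.31 = $64.62; CM ratio = $64.62 / $183.93 = 0.3513.
Break-even revenue = fixed costs × price ÷ CM = $696,600 × $183.93 ÷ $64.62 = $1,982,755.

$1,982,755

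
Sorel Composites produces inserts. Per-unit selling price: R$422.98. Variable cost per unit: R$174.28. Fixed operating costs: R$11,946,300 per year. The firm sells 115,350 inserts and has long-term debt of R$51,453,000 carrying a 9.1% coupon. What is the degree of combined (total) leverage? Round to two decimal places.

2.38

At 115,350 units, contribution = 115,350 × R$248.70 = R$28,687,545.00.
EBIT = R$28,687,545.00 − R$11,946,300 = R$16,741,245.00. Interest = R$4,682,223.00, so EBIT − I = R$12,059,022.00.
Degree of total leverage = total CM / (EBIT − interest) = R$28,687,545.00 / R$12,059,022.00 = 2.3789.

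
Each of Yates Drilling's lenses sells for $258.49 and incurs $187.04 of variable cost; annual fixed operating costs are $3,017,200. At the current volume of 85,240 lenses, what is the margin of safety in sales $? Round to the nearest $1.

$11,118,138

Each unit contributes $258.49 − $187.04 = $71.45. Break-even units = $3,017,200 ÷ $71.45 = 42,228.13; break-even revenue = 42,228.13 × $258.49 = $10,915,549.73.
Actual sales revenue = 85,240 × $258.49 = $22,033,687.60.
Margin of safety = $22,033,687.60 − $10,915,549.73 = $11,118,138.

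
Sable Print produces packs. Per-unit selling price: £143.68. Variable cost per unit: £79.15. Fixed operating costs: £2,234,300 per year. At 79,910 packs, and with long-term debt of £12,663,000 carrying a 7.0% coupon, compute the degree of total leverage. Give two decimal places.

At 79,910 units, contribution = 79,910 × £64.53 = £5,156,592.30.
Operating income = contribution − fixed costs = £5,156,592.30 − £2,234,300 = £2,922,292.30. Interest = £886,410.00, so EBIT − I = £2,035,882.30.
DCL = contribution ÷ (EBIT − I) = £5,156,592.30 ÷ £2,035,882.30 = 2.5329.

2.53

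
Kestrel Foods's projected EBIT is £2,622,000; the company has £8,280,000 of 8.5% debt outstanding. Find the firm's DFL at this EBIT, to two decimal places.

Interest = £703,800.00.
Degree of financial leverage = EBIT / (EBIT − interest) = £2,622,000 / £1,918,200.00 = 1.3669.

1.37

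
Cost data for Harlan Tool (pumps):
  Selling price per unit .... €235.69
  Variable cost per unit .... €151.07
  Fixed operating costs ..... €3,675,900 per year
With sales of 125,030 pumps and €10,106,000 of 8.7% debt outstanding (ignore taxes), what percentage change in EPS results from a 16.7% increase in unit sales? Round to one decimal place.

At 125,030 units, contribution = 125,030 × €84.62 = €10,580,038.60.
Operating income = contribution − fixed costs = €10,580,038.60 − €3,675,900 = €6,904,138.60.
After interest of €879,222.00, pre-tax earnings = €6,024,916.60.
DCL = total CM / (EBIT − I) = €10,580,038.60 / €6,024,916.60 = 1.7560.
%ΔEPS = DCL × %ΔSales = 1.7560 × +16.7% = +29.3%.

+29.3%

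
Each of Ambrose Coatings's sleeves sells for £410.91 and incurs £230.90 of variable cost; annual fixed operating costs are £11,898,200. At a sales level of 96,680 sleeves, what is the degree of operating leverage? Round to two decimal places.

3.16

Total contribution margin = 96,680 × £180.01 = £17,403,366.80.
Operating income = contribution − fixed costs = £17,403,366.80 − £11,898,200 = £5,505,166.80.
DOL = contribution ÷ EBIT = £17,403,366.80 ÷ £5,505,166.80 = 3.1613.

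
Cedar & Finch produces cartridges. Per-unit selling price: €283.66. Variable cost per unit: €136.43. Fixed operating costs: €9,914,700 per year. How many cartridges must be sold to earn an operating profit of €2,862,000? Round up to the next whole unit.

Contribution margin per unit = €283.66 − €136.43 = €147.23.
Units = (FC + target) / CM = (€9,914,700 + €2,862,000) / €147.23 = 86,780.55, so 86,781 cartridges.

86,781 cartridges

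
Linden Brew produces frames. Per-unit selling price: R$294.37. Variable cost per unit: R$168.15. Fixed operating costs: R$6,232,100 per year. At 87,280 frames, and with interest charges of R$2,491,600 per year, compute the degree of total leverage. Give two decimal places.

4.80

Contribution at this volume is 87,280 × R$126.22 = R$11,016,481.60.
Subtracting fixed costs: EBIT = R$11,016,481.60 − R$6,232,100 = R$4,784,381.60. Interest = R$2,491,600.00.
DOL = R$11,016,481.60 ÷ R$4,784,381.60 = 2.3026; DFL = R$4,784,381.60 ÷ R$2,292,781.60 = 2.0867.
DCL = DOL × DFL = 2.3026 × 2.0867 = 4.8048.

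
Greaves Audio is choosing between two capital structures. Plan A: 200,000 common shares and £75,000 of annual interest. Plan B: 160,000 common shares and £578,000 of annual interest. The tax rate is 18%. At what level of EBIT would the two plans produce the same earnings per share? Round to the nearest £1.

Set EPS_A = EPS_B: (EBIT − £75,000)(1 − 0.18) ÷ 200,000 = (EBIT − £578,000)(1 − 0.18) ÷ 160,000.
Cancelling (1 − t) and cross-multiplying: 160,000·(EBIT − 75,000) = 200,000·(EBIT − 578,000).
EBIT × (200,000 − 160,000) = 578,000 × 200,000 − 75,000 × 160,000 = 103,600,000,000, so EBIT = 103,600,000,000 ÷ 40,000 = 2,590,000.00.

£2,590,000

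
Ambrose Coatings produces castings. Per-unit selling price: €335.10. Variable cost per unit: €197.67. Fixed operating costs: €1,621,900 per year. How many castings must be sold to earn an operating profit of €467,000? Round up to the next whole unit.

Contribution margin per unit = €335.10 − €197.67 = €137.43.
Required volume = (fixed costs + target profit) ÷ CM = (€1,621,900 + €467,000) ÷ €137.43 = 15,199.74, so 15,200 castings.

15,200 castings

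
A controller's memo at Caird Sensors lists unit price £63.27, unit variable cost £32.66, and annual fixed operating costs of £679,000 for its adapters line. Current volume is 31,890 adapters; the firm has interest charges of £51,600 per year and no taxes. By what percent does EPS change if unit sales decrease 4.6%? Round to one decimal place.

Contribution at this volume is 31,890 × £30.61 = £976,152.90.
Subtracting fixed costs: EBIT = £976,152.90 − £679,000 = £297,152.90.
After interest of £51,600.00, pre-tax earnings = £245,552.90.
DCL = total CM / (EBIT − I) = £976,152.90 / £245,552.90 = 3.9753.
EPS therefore changes by 3.9753 × (-4.6%) = -18.3%.

-18.3%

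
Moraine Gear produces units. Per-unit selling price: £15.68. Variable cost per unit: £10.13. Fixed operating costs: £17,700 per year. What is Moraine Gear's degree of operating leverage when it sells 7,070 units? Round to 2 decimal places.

1.82

At 7,070 units, contribution = 7,070 × £5.55 = £39,238.50.
Operating income = contribution − fixed costs = £39,238.50 − £17,700 = £21,538.50.
DOL = contribution ÷ EBIT = £39,238.50 ÷ £21,538.50 = 1.8218.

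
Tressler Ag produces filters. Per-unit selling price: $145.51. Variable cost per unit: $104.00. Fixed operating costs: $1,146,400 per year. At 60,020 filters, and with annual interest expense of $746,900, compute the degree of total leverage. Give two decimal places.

4.17

Contribution at this volume is 60,020 × $41.51 = $2,491,430.20.
Subtracting fixed costs: EBIT = $2,491,430.20 − $1,146,400 = $1,345,030.20. Interest = $746,900.00.
DOL = $2,491,430.20 ÷ $1,345,030.20 = 1.8523; DFL = $1,345,030.20 ÷ $598,130.20 = 2.2487.
DCL = DOL × DFL = 1.8523 × 2.2487 = 4.1653.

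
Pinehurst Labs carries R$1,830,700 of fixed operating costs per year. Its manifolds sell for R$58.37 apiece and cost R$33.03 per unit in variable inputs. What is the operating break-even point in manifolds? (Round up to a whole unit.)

72,246 manifolds

Contribution margin per unit = R$58.37 − R$33.03 = R$25.34.
Break-even volume = fixed costs ÷ CM per unit = R$1,830,700 ÷ R$25.34 = 72,245.46, so 72,246 manifolds.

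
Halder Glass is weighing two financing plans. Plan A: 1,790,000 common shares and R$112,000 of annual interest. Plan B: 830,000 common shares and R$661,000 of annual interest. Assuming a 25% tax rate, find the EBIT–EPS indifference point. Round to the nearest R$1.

Set EPS_A = EPS_B: (EBIT − R$112,000)(1 − 0.25) ÷ 1,790,000 = (EBIT − R$661,000)(1 − 0.25) ÷ 830,000.
Cancelling (1 − t) and cross-multiplying: 830,000·(EBIT − 112,000) = 1,790,000·(EBIT − 661,000).
Solving, EBIT = (661,000·1,790,000 − 112,000·830,000) / (1,790,000 − 830,000) = 1,090,230,000,000 / 960,000 = 1,135,656.25.

R$1,135,656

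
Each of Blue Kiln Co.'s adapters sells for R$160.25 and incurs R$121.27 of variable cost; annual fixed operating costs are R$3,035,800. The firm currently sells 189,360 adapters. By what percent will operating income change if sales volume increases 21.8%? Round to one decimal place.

+37.0%

Contribution at this volume is 189,360 × R$38.98 = R$7,381,252.80.
EBIT = R$7,381,252.80 − R$3,035,800 = R$4,345,452.80.
DOL = contribution ÷ EBIT = R$7,381,252.80 ÷ R$4,345,452.80 = 1.6986.
%ΔEBIT = DOL × %ΔSales = 1.6986 × +21.8% = +37.0%.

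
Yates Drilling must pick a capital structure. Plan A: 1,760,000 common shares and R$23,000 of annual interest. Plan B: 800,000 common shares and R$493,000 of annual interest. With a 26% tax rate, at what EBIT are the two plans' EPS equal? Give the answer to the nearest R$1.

At indifference, (EBIT − 23,000)(1 − t)/1,760,000 = (EBIT − 493,000)(1 − t)/800,000.
The (1 − t) factor cancels: (EBIT − 23,000) × 800,000 = (EBIT − 493,000) × 1,760,000.
Solving, EBIT = (493,000·1,760,000 − 23,000·800,000) / (1,760,000 − 800,000) = 849,280,000,000 / 960,000 = 884,666.67.

R$884,667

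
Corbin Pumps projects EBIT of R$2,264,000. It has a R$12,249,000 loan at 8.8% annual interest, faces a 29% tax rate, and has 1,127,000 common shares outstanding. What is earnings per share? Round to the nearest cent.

R$0.75

Interest = R$1,077,912.00, so EBT = R$2,264,000 − R$1,077,912.00 = R$1,186,088.00.
Net income = R$1,186,088.00 × (1 − 0.29) = R$842,122.48.
Per share: R$842,122.48 / 1,127,000 shares = R$0.75.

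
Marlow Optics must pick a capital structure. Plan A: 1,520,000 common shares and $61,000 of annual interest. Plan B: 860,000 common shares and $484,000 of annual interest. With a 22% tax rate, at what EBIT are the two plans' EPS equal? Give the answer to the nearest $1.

At indifference, (EBIT − 61,000)(1 − t)/1,520,000 = (EBIT − 484,000)(1 − t)/860,000.
The (1 − t) factor cancels: (EBIT − 61,000) × 860,000 = (EBIT − 484,000) × 1,520,000.
Solving, EBIT = (484,000·1,520,000 − 61,000·860,000) / (1,520,000 − 860,000) = 683,220,000,000 / 660,000 = 1,035,181.82.

$1,035,182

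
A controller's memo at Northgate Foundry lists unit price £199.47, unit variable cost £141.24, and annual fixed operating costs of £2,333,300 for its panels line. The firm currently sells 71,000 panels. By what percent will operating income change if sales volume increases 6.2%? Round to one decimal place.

+14.2%

At 71,000 units, contribution = 71,000 × £58.23 = £4,134,330.00.
Operating income = contribution − fixed costs = £4,134,330.00 − £2,333,300 = £1,801,030.00.
DOL = contribution ÷ EBIT = £4,134,330.00 ÷ £1,801,030.00 = 2.2955.
%ΔEBIT = DOL × %ΔSales = 2.2955 × +6.2% = +14.2%.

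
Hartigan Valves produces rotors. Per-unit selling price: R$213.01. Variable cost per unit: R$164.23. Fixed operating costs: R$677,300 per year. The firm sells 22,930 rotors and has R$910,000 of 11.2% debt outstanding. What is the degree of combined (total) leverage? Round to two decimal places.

3.30

At 22,930 units, contribution = 22,930 × R$48.78 = R$1,118,525.40.
Subtracting fixed costs: EBIT = R$1,118,525.40 − R$677,300 = R$441,225.40. Interest = R$101,920.00, so EBIT − I = R$339,305.40.
Degree of total leverage = total CM / (EBIT − interest) = R$1,118,525.40 / R$339,305.40 = 3.2965.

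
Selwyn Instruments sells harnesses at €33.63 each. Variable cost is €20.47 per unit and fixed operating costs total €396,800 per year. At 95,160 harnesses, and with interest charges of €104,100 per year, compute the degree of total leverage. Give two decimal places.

1.67

Total contribution margin = 95,160 × €13.16 = €1,252,305.60.
EBIT = €1,252,305.60 − €396,800 = €855,505.60. Interest = €104,100.00, so EBIT − I = €751,405.60.
Degree of total leverage = total CM / (EBIT − interest) = €1,252,305.60 / €751,405.60 = 1.6666.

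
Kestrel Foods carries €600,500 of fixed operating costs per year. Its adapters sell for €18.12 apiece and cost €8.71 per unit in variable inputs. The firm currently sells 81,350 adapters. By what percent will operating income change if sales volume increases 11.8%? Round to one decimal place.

+54.7%

At 81,350 units, contribution = 81,350 × €9.41 = €765,503.50.
EBIT = €765,503.50 − €600,500 = €165,003.50.
DOL = contribution ÷ EBIT = €765,503.50 ÷ €165,003.50 = 4.6393.
So EBIT moves 4.6393 × (+11.8%) = +54.7%.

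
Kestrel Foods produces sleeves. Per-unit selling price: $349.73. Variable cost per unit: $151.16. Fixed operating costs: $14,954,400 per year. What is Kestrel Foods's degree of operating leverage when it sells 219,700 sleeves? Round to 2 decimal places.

At 219,700 units, contribution = 219,700 × $198.57 = $43,625,829.00.
EBIT = $43,625,829.00 − $14,954,400 = $28,671,429.00.
Degree of operating leverage = $43,625,829.00 / $28,671,429.00 = 1.5216.

1.52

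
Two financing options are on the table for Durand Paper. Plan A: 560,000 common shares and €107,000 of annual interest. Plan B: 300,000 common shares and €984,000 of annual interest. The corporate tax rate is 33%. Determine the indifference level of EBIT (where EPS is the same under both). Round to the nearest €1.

€1,995,923

At indifference, (EBIT − 107,000)(1 − t)/560,000 = (EBIT − 984,000)(1 − t)/300,000.
The (1 − t) factor cancels: (EBIT − 107,000) × 300,000 = (EBIT − 984,000) × 560,000.
EBIT × (560,000 − 300,000) = 984,000 × 560,000 − 107,000 × 300,000 = 518,940,000,000, so EBIT = 518,940,000,000 ÷ 260,000 = 1,995,923.08.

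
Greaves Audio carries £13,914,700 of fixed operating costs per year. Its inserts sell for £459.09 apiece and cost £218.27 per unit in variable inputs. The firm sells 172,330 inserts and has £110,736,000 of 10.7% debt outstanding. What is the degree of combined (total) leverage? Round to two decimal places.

Total contribution margin = 172,330 × £240.82 = £41,500,510.60.
Subtracting fixed costs: EBIT = £41,500,510.60 − £13,914,700 = £27,585,810.60. Interest = £11,848,752.00.
DOL = £41,500,510.60 ÷ £27,585,810.60 = 1.5044; DFL = £27,585,810.60 ÷ £15,737,058.60 = 1.7529.
DCL = DOL × DFL = 1.5044 × 1.7529 = 2.6371.

2.64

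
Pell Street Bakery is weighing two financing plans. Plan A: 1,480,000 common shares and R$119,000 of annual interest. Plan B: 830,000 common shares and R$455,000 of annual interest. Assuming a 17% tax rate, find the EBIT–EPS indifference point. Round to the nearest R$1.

R$884,046

At indifference, (EBIT − 119,000)(1 − t)/1,480,000 = (EBIT − 455,000)(1 − t)/830,000.
Cancelling (1 − t) and cross-multiplying: 830,000·(EBIT − 119,000) = 1,480,000·(EBIT − 455,000).
EBIT × (1,480,000 − 830,000) = 455,000 × 1,480,000 − 119,000 × 830,000 = 574,630,000,000, so EBIT = 574,630,000,000 ÷ 650,000 = 884,046.15.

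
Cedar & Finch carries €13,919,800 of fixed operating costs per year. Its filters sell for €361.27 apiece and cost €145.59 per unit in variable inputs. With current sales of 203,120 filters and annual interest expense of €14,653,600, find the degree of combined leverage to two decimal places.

2.88

At 203,120 units, contribution = 203,120 × €215.68 = €43,808,921.60.
Subtracting fixed costs: EBIT = €43,808,921.60 − €13,919,800 = €29,889,121.60. Interest = €14,653,600.00, so EBIT − I = €15,235,521.60.
Degree of total leverage = total CM / (EBIT − interest) = €43,808,921.60 / €15,235,521.60 = 2.8754.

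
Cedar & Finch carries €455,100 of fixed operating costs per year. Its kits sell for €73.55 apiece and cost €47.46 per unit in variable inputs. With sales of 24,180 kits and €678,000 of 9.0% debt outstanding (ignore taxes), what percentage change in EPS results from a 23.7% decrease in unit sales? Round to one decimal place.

-130.3%

Contribution at this volume is 24,180 × €26.09 = €630,856.20.
Subtracting fixed costs: EBIT = €630,856.20 − €455,100 = €175,756.20.
Interest = €61,020.00, so EBIT − I = €114,736.20.
Degree of combined leverage = contribution ÷ (EBIT − I) = €630,856.20 ÷ €114,736.20 = 5.4983.
EPS therefore changes by 5.4983 × (-23.7%) = -130.3%.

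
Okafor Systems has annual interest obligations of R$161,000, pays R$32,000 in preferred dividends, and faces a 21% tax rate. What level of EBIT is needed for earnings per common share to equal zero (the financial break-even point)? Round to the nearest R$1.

R$201,506

Grossing the preferred dividend up to pre-tax terms: R$32,000 / (1 − 0.21) = R$40,506.33.
EPS = 0 when EBIT covers interest plus the pre-tax preferred burden: R$161,000 + R$40,506.33 = R$201,506.33.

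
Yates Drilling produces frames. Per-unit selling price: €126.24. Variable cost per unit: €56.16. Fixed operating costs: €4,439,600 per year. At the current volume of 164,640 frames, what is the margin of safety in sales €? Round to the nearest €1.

Unit CM = price − variable cost = €126.24 − €56.16 = €70.08. Break-even units = €4,439,600 ÷ €70.08 = 63,350.46; break-even revenue = 63,350.46 × €126.24 = €7,997,361.64.
Actual sales revenue = 164,640 × €126.24 = €20,784,153.60.
Margin of safety = €20,784,153.60 − €7,997,361.64 = €12,786,792.

€12,786,792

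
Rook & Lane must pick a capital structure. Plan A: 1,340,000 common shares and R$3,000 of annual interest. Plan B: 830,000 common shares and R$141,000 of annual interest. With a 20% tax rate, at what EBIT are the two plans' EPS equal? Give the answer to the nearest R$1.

R$365,588

At indifference, (EBIT − 3,000)(1 − t)/1,340,000 = (EBIT − 141,000)(1 − t)/830,000.
The (1 − t) factor cancels: (EBIT − 3,000) × 830,000 = (EBIT − 141,000) × 1,340,000.
EBIT × (1,340,000 − 830,000) = 141,000 × 1,340,000 − 3,000 × 830,000 = 186,450,000,000, so EBIT = 186,450,000,000 ÷ 510,000 = 365,588.24.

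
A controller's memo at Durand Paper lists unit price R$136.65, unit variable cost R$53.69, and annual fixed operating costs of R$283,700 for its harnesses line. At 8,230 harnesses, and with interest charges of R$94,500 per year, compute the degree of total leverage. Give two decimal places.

2.24

At 8,230 units, contribution = 8,230 × R$82.96 = R$682,760.80.
Operating income = contribution − fixed costs = R$682,760.80 − R$283,700 = R$399,060.80. Interest = R$94,500.00, so EBIT − I = R$304,560.80.
Degree of total leverage = total CM / (EBIT − interest) = R$682,760.80 / R$304,560.80 = 2.2418.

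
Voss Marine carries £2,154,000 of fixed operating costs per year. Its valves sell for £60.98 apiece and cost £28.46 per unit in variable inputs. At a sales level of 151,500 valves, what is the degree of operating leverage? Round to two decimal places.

Contribution at this volume is 151,500 × £32.52 = £4,926,780.00.
Subtracting fixed costs: EBIT = £4,926,780.00 − £2,154,000 = £2,772,780.00.
Degree of operating leverage = £4,926,780.00 / £2,772,780.00 = 1.7768.

1.78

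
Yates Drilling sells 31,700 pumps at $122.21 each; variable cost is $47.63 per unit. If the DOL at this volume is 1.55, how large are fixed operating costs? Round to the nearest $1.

$838,905

Total contribution margin = 31,700 × $74.58 = $2,364,186.00.
Since DOL = CM ÷ EBIT, EBIT = $2,364,186.00 ÷ 1.55 = $1,525,281.29.
And FC = contribution − EBIT = $2,364,186.00 − $1,525,281.29 = $838,905.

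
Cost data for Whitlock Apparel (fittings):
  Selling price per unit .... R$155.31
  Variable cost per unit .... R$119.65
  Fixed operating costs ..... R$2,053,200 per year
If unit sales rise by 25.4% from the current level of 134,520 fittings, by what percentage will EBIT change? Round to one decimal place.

+44.4%

Total contribution margin = 134,520 × R$35.66 = R$4,796,983.20.
Subtracting fixed costs: EBIT = R$4,796,983.20 − R$2,053,200 = R$2,743,783.20.
DOL = contribution ÷ EBIT = R$4,796,983.20 ÷ R$2,743,783.20 = 1.7483.
%ΔEBIT = DOL × %ΔSales = 1.7483 × +25.4% = +44.4%.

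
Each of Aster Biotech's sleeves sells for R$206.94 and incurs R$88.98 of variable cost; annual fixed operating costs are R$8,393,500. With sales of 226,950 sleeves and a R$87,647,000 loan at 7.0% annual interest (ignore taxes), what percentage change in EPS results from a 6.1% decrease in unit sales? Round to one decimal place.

Total contribution margin = 226,950 × R$117.96 = R$26,771,022.00.
Operating income = contribution − fixed costs = R$26,771,022.00 − R$8,393,500 = R$18,377,522.00.
Interest = R$6,135,290.00, so EBIT − I = R$12,242,232.00.
DCL = total CM / (EBIT − I) = R$26,771,022.00 / R$12,242,232.00 = 2.1868.
%ΔEPS = DCL × %ΔSales = 2.1868 × -6.1% = -13.3%.

-13.3%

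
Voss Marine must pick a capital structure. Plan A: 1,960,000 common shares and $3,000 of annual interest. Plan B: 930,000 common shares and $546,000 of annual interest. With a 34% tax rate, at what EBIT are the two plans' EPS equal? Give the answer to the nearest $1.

Set EPS_A = EPS_B: (EBIT − $3,000)(1 − 0.34) ÷ 1,960,000 = (EBIT − $546,000)(1 − 0.34) ÷ 930,000.
The (1 − t) factor cancels: (EBIT − 3,000) × 930,000 = (EBIT − 546,000) × 1,960,000.
EBIT × (1,960,000 − 930,000) = 546,000 × 1,960,000 − 3,000 × 930,000 = 1,067,370,000,000, so EBIT = 1,067,370,000,000 ÷ 1,030,000 = 1,036,281.55.

$1,036,282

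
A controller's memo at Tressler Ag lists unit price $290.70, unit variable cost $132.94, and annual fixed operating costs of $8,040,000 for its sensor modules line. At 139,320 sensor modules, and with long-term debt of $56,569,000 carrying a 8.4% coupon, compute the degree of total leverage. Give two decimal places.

Total contribution margin = 139,320 × $157.76 = $21,979,123.20.
EBIT = $21,979,123.20 − $8,040,000 = $13,939,123.20. Interest = $4,751,796.00.
DOL = $21,979,123.20 ÷ $13,939,123.20 = 1.5768; DFL = $13,939,123.20 ÷ $9,187,327.20 = 1.5172.
DCL = DOL × DFL = 1.5768 × 1.5172 = 2.3923.

2.39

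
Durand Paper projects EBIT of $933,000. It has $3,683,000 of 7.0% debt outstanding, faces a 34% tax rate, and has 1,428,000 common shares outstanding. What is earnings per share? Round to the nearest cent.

$0.31

Pre-tax income = $933,000 − $257,810.00 = $675,190.00.
After tax at 34%: net income = $675,190.00 × 0.66 = $445,625.40.
EPS = $445,625.40 ÷ 1,428,000 = $0.31.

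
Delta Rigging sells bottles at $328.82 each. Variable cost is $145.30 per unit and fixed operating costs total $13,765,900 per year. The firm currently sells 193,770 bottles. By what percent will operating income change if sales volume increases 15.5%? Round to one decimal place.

+25.3%

Contribution at this volume is 193,770 × $183.52 = $35,560,670.40.
Operating income = contribution − fixed costs = $35,560,670.40 − $13,765,900 = $21,794,770.40.
Degree of operating leverage = $35,560,670.40 / $21,794,770.40 = 1.6316.
Operating income changes by 1.6316 × +15.5% = +25.3%.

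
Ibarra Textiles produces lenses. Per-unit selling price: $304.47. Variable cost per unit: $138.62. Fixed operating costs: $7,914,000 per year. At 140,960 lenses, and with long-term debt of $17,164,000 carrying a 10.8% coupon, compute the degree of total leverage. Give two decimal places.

At 140,960 units, contribution = 140,960 × $165.85 = $23,378,216.00.
Subtracting fixed costs: EBIT = $23,378,216.00 − $7,914,000 = $15,464,216.00. Interest = $1,853,712.00, so EBIT − I = $13,610,504.00.
Degree of total leverage = total CM / (EBIT − interest) = $23,378,216.00 / $13,610,504.00 = 1.7177.

1.72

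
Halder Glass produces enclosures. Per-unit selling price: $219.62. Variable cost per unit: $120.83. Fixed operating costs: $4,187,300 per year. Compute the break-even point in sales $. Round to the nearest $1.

Contribution margin per unit = $219.62 − $120.83 = $98.79, a CM ratio of $98.79 ÷ $219.62 = 0.4498.
Break-even sales = FC ÷ CM ratio = $4,187,300 × $219.62 / $98.79 = $9,308,785.

$9,308,785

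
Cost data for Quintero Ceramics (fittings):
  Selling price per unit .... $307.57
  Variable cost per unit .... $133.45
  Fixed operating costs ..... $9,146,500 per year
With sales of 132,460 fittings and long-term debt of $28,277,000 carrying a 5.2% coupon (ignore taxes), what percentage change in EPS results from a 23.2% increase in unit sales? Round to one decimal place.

Total contribution margin = 132,460 × $174.12 = $23,063,935.20.
Operating income = contribution − fixed costs = $23,063,935.20 − $9,146,500 = $13,917,435.20.
After interest of $1,470,404.00, pre-tax earnings = $12,447,031.20.
Degree of combined leverage = contribution ÷ (EBIT − I) = $23,063,935.20 ÷ $12,447,031.20 = 1.8530.
EPS therefore changes by 1.8530 × (+23.2%) = +43.0%.

+43.0%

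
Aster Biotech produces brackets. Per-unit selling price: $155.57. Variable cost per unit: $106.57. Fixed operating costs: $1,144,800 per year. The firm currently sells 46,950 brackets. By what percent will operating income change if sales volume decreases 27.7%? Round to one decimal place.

Total contribution margin = 46,950 × $49.00 = $2,300,550.00.
EBIT = $2,300,550.00 − $1,144,800 = $1,155,750.00.
Degree of operating leverage = $2,300,550.00 / $1,155,750.00 = 1.9905.
So EBIT moves 1.9905 × (-27.7%) = -55.1%.

-55.1%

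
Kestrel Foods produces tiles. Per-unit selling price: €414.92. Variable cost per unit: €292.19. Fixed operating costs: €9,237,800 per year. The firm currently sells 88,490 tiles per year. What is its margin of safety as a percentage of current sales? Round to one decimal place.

14.9%

Unit CM = price − variable cost = €414.92 − €292.19 = €122.73. Break-even units = €9,237,800 ÷ €122.73 = 75,269.29; break-even revenue = 75,269.29 × €414.92 = €31,230,733.94.
Actual sales revenue = 88,490 × €414.92 = €36,716,270.80.
Margin of safety = (€36,716,270.80 − €31,230,733.94) ÷ €36,716,270.80 = 14.9%.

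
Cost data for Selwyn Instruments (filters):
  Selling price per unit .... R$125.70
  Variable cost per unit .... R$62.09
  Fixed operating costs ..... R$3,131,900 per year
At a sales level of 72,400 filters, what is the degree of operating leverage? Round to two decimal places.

3.13

At 72,400 units, contribution = 72,400 × R$63.61 = R$4,605,364.00.
EBIT = R$4,605,364.00 − R$3,131,900 = R$1,473,464.00.
Degree of operating leverage = R$4,605,364.00 / R$1,473,464.00 = 3.1255.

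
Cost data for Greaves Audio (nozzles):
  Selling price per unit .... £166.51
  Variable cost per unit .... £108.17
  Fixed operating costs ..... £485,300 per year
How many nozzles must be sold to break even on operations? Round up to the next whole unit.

8,319 nozzles

Unit CM = price − variable cost = £166.51 − £108.17 = £58.34.
Break-even volume = fixed costs ÷ CM per unit = £485,300 ÷ £58.34 = 8,318.48, so 8,319 nozzles.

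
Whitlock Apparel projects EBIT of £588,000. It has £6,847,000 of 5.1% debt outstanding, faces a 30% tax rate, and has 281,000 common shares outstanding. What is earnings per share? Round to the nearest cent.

Pre-tax income = £588,000 − £349,197.00 = £238,803.00.
Net income = £238,803.00 × (1 − 0.30) = £167,162.10.
EPS = £167,162.10 ÷ 281,000 = £0.59.

£0.59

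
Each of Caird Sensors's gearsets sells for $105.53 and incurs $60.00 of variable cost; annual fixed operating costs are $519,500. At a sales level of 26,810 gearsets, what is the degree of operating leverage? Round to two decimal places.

1.74

Total contribution margin = 26,810 × $45.53 = $1,220,659.30.
EBIT = $1,220,659.30 − $519,500 = $701,159.30.
So DOL = total CM / EBIT = $1,220,659.30 / $701,159.30 = 1.7409.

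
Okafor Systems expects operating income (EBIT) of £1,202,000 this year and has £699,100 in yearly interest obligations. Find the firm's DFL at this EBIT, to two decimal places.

Interest = £699,100.00.
Degree of financial leverage = EBIT / (EBIT − interest) = £1,202,000 / £502,900.00 = 2.3901.

2.39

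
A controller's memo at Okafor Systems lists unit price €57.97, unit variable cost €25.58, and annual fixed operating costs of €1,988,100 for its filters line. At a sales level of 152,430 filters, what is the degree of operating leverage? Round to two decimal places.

Contribution at this volume is 152,430 × €32.39 = €4,937,207.70.
EBIT = €4,937,207.70 − €1,988,100 = €2,949,107.70.
So DOL = total CM / EBIT = €4,937,207.70 / €2,949,107.70 = 1.6741.

1.67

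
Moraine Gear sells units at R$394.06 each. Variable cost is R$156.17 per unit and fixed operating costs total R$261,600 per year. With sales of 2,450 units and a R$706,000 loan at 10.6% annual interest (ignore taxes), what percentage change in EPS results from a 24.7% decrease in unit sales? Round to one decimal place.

Contribution at this volume is 2,450 × R$237.89 = R$582,830.50.
Subtracting fixed costs: EBIT = R$582,830.50 − R$261,600 = R$321,230.50.
Interest = R$74,836.00, so EBIT − I = R$246,394.50.
DCL = total CM / (EBIT − I) = R$582,830.50 / R$246,394.50 = 2.3654.
%ΔEPS = DCL × %ΔSales = 2.3654 × -24.7% = -58.4%.

-58.4%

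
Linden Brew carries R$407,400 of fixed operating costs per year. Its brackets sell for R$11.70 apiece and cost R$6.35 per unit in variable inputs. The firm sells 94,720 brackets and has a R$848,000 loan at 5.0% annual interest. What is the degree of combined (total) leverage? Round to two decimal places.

8.90

At 94,720 units, contribution = 94,720 × R$5.35 = R$506,752.00.
Subtracting fixed costs: EBIT = R$506,752.00 − R$407,400 = R$99,352.00. Interest = R$42,400.00, so EBIT − I = R$56,952.00.
Degree of total leverage = total CM / (EBIT − interest) = R$506,752.00 / R$56,952.00 = 8.8979.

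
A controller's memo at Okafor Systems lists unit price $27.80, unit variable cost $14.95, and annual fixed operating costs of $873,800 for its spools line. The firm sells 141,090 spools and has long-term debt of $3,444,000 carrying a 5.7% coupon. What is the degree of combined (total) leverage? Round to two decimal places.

2.44

Total contribution margin = 141,090 × $12.85 = $1,813,006.50.
Subtracting fixed costs: EBIT = $1,813,006.50 − $873,800 = $939,206.50. Interest = $196,308.00.
DOL = $1,813,006.50 ÷ $939,206.50 = 1.9304; DFL = $939,206.50 ÷ $742,898.50 = 1.2642.
DCL = DOL × DFL = 1.9304 × 1.2642 = 2.4404.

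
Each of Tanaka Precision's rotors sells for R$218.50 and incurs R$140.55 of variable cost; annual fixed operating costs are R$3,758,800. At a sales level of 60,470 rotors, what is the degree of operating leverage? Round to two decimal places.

4.94

Contribution at this volume is 60,470 × R$77.95 = R$4,713,636.50.
Subtracting fixed costs: EBIT = R$4,713,636.50 − R$3,758,800 = R$954,836.50.
Degree of operating leverage = R$4,713,636.50 / R$954,836.50 = 4.9366.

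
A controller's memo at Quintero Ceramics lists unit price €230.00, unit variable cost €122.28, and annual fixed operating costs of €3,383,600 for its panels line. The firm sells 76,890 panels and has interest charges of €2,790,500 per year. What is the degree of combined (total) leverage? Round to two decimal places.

3.93

At 76,890 units, contribution = 76,890 × €107.72 = €8,282,590.80.
Subtracting fixed costs: EBIT = €8,282,590.80 − €3,383,600 = €4,898,990.80. Interest = €2,790,500.00.
DOL = €8,282,590.80 ÷ €4,898,990.80 = 1.6907; DFL = €4,898,990.80 ÷ €2,108,490.80 = 2.3235.
DCL = DOL × DFL = 1.6907 × 2.3235 = 3.9283.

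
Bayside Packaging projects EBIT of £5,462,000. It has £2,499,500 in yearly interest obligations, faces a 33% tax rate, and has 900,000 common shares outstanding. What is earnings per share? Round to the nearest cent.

£2.21

Pre-tax income = £5,462,000 − £2,499,500.00 = £2,962,500.00.
Net income = £2,962,500.00 × (1 − 0.33) = £1,984,875.00.
EPS = £1,984,875.00 ÷ 900,000 = £2.21.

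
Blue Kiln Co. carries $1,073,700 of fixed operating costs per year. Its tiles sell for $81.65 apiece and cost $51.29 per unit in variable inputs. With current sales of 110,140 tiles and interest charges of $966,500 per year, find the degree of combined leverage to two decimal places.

Total contribution margin = 110,140 × $30.36 = $3,343,850.40.
EBIT = $3,343,850.40 − $1,073,700 = $2,270,150.40. Interest = $966,500.00, so EBIT − I = $1,303,650.40.
DCL = contribution ÷ (EBIT − I) = $3,343,850.40 ÷ $1,303,650.40 = 2.5650.

2.56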